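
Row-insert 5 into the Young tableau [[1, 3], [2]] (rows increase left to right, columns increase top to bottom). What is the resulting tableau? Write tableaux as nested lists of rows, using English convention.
[[1, 3, 5], [2]]

5 is larger than every entry of row 1, so it is appended to row 1. The new tableau is [[1, 3, 5], [2]].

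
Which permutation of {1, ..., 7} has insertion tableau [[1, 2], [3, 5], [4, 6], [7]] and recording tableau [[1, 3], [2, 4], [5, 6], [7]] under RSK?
Reverse the RSK construction: for i from n down to 1, find the cell of Q containing i, remove the entry at that cell from P, and reverse-bump it up through P; the value ejected from row 1 is w(i).

Step i=7: Q has 7 at row 4, column 1; remove 7 from row 4 of P and reverse-bump: 7 enters row 3 and ejects 6; 6 enters row 2 and ejects 5; 5 enters row 1 and ejects 2. So w(7) = 2. P is now [[1, 5], [3, 6], [4, 7]].
Step i=6: Q has 6 at row 3, column 2; remove 7 from row 3 of P and reverse-bump: 7 enters row 2 and ejects 6; 6 enters row 1 and ejects 5. So w(6) = 5. P is now [[1, 6], [3, 7], [4]].
Step i=5: Q has 5 at row 3, column 1; remove 4 from row 3 of P and reverse-bump: 4 enters row 2 and ejects 3; 3 enters row 1 and ejects 1. So w(5) = 1. P is now [[3, 6], [4, 7]].
Step i=4: Q has 4 at row 2, column 2; remove 7 from row 2 of P and reverse-bump: 7 enters row 1 and ejects 6. So w(4) = 6. P is now [[3, 7], [4]].
Step i=3: Q has 3 at row 1, column 2; remove that cell from P, ejecting 7. So w(3) = 7. P is now [[3], [4]].
Step i=2: Q has 2 at row 2, column 1; remove 4 from row 2 of P and reverse-bump: 4 enters row 1 and ejects 3. So w(2) = 3. P is now [[4]].
Step i=1: Q has 1 at row 1, column 1; remove that cell from P, ejecting 4. So w(1) = 4. P is now [].

So w = 4 3 7 6 1 5 2.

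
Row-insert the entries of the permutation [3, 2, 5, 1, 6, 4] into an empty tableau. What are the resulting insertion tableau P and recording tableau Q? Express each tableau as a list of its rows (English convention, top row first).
Insert each entry of the permutation into P by Schensted row insertion, recording in Q the position of each new cell.

Insert 3: appended to row 1. P = [[3]].
Insert 2: 2 bumps 3 from row 1; 3 starts row 2. P = [[2], [3]].
Insert 5: appended to row 1. P = [[2, 5], [3]].
Insert 1: 1 bumps 2 from row 1; 2 bumps 3 from row 2; 3 starts row 3. P = [[1, 5], [2], [3]].
Insert 6: appended to row 1. P = [[1, 5, 6], [2], [3]].
Insert 4: 4 bumps 5 from row 1; 5 appends to row 2. P = [[1, 4, 6], [2, 5], [3]].

So P = [[1, 4, 6], [2, 5], [3]], Q = [[1, 3, 5], [2, 6], [4]].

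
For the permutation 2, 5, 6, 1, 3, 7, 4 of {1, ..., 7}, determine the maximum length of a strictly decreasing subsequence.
2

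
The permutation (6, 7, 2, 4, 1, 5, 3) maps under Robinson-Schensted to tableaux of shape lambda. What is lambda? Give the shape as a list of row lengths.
[3, 2, 2]

RSK row insertion gives P = [[1, 3, 5], [2, 4], [6, 7]], which has shape [3, 2, 2].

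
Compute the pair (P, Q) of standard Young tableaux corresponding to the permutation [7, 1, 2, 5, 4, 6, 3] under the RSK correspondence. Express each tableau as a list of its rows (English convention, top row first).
Insert each entry of the permutation into P by Schensted row insertion, recording in Q the position of each new cell.

After inserting 7: P = [[7]].
After inserting 1: P = [[1], [7]].
After inserting 2: P = [[1, 2], [7]].
After inserting 5: P = [[1, 2, 5], [7]].
After inserting 4: P = [[1, 2, 4], [5], [7]].
After inserting 6: P = [[1, 2, 4, 6], [5], [7]].
After inserting 3: P = [[1, 2, 3, 6], [4], [5], [7]].

So P = [[1, 2, 3, 6], [4], [5], [7]], Q = [[1, 3, 4, 6], [2], [5], [7]].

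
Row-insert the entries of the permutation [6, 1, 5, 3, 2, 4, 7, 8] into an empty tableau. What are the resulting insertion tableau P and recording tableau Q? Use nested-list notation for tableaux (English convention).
Insert each entry of the permutation into P by Schensted row insertion, recording in Q the position of each new cell.

Insert 6: appended to row 1. P = [[6]].
Insert 1: 1 bumps 6 from row 1; 6 starts row 2. P = [[1], [6]].
Insert 5: appended to row 1. P = [[1, 5], [6]].
Insert 3: 3 bumps 5 from row 1; 5 bumps 6 from row 2; 6 starts row 3. P = [[1, 3], [5], [6]].
Insert 2: 2 bumps 3 from row 1; 3 bumps 5 from row 2; 5 bumps 6 from row 3; 6 starts row 4. P = [[1, 2], [3], [5], [6]].
Insert 4: appended to row 1. P = [[1, 2, 4], [3], [5], [6]].
Insert 7: appended to row 1. P = [[1, 2, 4, 7], [3], [5], [6]].
Insert 8: appended to row 1. P = [[1, 2, 4, 7, 8], [3], [5], [6]].

So P = [[1, 2, 4, 7, 8], [3], [5], [6]], Q = [[1, 3, 6, 7, 8], [2], [4], [5]].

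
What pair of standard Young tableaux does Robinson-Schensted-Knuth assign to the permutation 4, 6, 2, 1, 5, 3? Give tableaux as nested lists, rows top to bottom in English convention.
Insert each entry of the permutation into P by Schensted row insertion, recording in Q the position of each new cell.

Insert 4: appended to row 1. P = [[4]].
Insert 6: appended to row 1. P = [[4, 6]].
Insert 2: 2 bumps 4 from row 1; 4 starts row 2. P = [[2, 6], [4]].
Insert 1: 1 bumps 2 from row 1; 2 bumps 4 from row 2; 4 starts row 3. P = [[1, 6], [2], [4]].
Insert 5: 5 bumps 6 from row 1; 6 appends to row 2. P = [[1, 5], [2, 6], [4]].
Insert 3: 3 bumps 5 from row 1; 5 bumps 6 from row 2; 6 appends to row 3. P = [[1, 3], [2, 5], [4, 6]].

So P = [[1, 3], [2, 5], [4, 6]], Q = [[1, 2], [3, 5], [4, 6]].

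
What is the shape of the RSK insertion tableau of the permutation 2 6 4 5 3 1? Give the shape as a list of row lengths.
Row-insert each entry into an empty tableau.

After inserting 2: P = [[2]].
After inserting 6: P = [[2, 6]].
After inserting 4: P = [[2, 4], [6]].
After inserting 5: P = [[2, 4, 5], [6]].
After inserting 3: P = [[2, 3, 5], [4], [6]].
After inserting 1: P = [[1, 3, 5], [2], [4], [6]].

The final insertion tableau P = [[1, 3, 5], [2], [4], [6]] has shape [3, 1, 1, 1].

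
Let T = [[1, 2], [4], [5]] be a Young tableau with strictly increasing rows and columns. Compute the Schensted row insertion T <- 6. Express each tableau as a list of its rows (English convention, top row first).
[[1, 2, 6], [4], [5]]

6 is larger than every entry of row 1, so it is appended to row 1. The new tableau is [[1, 2, 6], [4], [5]].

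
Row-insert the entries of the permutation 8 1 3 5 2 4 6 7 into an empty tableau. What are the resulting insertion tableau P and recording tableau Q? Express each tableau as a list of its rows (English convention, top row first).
P = [[1, 2, 4, 6, 7], [3, 5], [8]], Q = [[1, 3, 4, 7, 8], [2, 6], [5]]

Insert each entry of the permutation into P by Schensted row insertion, recording in Q the position of each new cell.

After inserting 8: P = [[8]].
After inserting 1: P = [[1], [8]].
After inserting 3: P = [[1, 3], [8]].
After inserting 5: P = [[1, 3, 5], [8]].
After inserting 2: P = [[1, 2, 5], [3], [8]].
After inserting 4: P = [[1, 2, 4], [3, 5], [8]].
After inserting 6: P = [[1, 2, 4, 6], [3, 5], [8]].
After inserting 7: P = [[1, 2, 4, 6, 7], [3, 5], [8]].

So P = [[1, 2, 4, 6, 7], [3, 5], [8]], Q = [[1, 3, 4, 7, 8], [2, 6], [5]].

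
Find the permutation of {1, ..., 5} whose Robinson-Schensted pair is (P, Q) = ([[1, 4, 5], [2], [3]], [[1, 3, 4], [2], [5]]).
3 2 4 5 1

Reverse the RSK construction: for i from n down to 1, find the cell of Q containing i, remove the entry at that cell from P, and reverse-bump it up through P; the value ejected from row 1 is w(i).

Step i=5: Q has 5 at row 3, column 1; remove 3 from row 3 of P and reverse-bump: 3 enters row 2 and ejects 2; 2 enters row 1 and ejects 1. So w(5) = 1. P is now [[2, 4, 5], [3]].
Step i=4: Q has 4 at row 1, column 3; remove that cell from P, ejecting 5. So w(4) = 5. P is now [[2, 4], [3]].
Step i=3: Q has 3 at row 1, column 2; remove that cell from P, ejecting 4. So w(3) = 4. P is now [[2], [3]].
Step i=2: Q has 2 at row 2, column 1; remove 3 from row 2 of P and reverse-bump: 3 enters row 1 and ejects 2. So w(2) = 2. P is now [[3]].
Step i=1: Q has 1 at row 1, column 1; remove that cell from P, ejecting 3. So w(1) = 3. P is now [].

So w = 3 2 4 5 1.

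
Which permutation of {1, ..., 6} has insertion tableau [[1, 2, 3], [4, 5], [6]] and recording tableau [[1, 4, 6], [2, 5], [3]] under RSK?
6 4 1 5 2 3

Reverse the RSK construction: for i from n down to 1, find the cell of Q containing i, remove the entry at that cell from P, and reverse-bump it up through P; the value ejected from row 1 is w(i).

Step i=6: Q has 6 at row 1, column 3; remove that cell from P, ejecting 3. So w(6) = 3. P is now [[1, 2], [4, 5], [6]].
Step i=5: Q has 5 at row 2, column 2; remove 5 from row 2 of P and reverse-bump: 5 enters row 1 and ejects 2. So w(5) = 2. P is now [[1, 5], [4], [6]].
Step i=4: Q has 4 at row 1, column 2; remove that cell from P, ejecting 5. So w(4) = 5. P is now [[1], [4], [6]].
Step i=3: Q has 3 at row 3, column 1; remove 6 from row 3 of P and reverse-bump: 6 enters row 2 and ejects 4; 4 enters row 1 and ejects 1. So w(3) = 1. P is now [[4], [6]].
Step i=2: Q has 2 at row 2, column 1; remove 6 from row 2 of P and reverse-bump: 6 enters row 1 and ejects 4. So w(2) = 4. P is now [[6]].
Step i=1: Q has 1 at row 1, column 1; remove that cell from P, ejecting 6. So w(1) = 6. P is now [].

So w = 6 4 1 5 2 3.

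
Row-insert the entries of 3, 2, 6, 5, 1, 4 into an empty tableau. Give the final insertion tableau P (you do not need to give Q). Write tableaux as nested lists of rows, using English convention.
P = [[1, 4], [2, 5], [3, 6]]

Insert 3: appended to row 1. P = [[3]].
Insert 2: 2 bumps 3 from row 1; 3 starts row 2. P = [[2], [3]].
Insert 6: appended to row 1. P = [[2, 6], [3]].
Insert 5: 5 bumps 6 from row 1; 6 appends to row 2. P = [[2, 5], [3, 6]].
Insert 1: 1 bumps 2 from row 1; 2 bumps 3 from row 2; 3 starts row 3. P = [[1, 5], [2, 6], [3]].
Insert 4: 4 bumps 5 from row 1; 5 bumps 6 from row 2; 6 appends to row 3. P = [[1, 4], [2, 5], [3, 6]].

So P = [[1, 4], [2, 5], [3, 6]].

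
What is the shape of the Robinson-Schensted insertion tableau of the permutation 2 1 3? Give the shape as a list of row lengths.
[2, 1]

Row-insert each entry into an empty tableau.

After inserting 2: P = [[2]].
After inserting 1: P = [[1], [2]].
After inserting 3: P = [[1, 3], [2]].

The final insertion tableau P = [[1, 3], [2]] has shape [2, 1].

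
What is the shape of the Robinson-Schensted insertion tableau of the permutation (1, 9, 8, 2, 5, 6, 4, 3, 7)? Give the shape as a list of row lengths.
Row-insert each entry into an empty tableau.

After inserting 1: P = [[1]].
After inserting 9: P = [[1, 9]].
After inserting 8: P = [[1, 8], [9]].
After inserting 2: P = [[1, 2], [8], [9]].
After inserting 5: P = [[1, 2, 5], [8], [9]].
After inserting 6: P = [[1, 2, 5, 6], [8], [9]].
After inserting 4: P = [[1, 2, 4, 6], [5], [8], [9]].
After inserting 3: P = [[1, 2, 3, 6], [4], [5], [8], [9]].
After inserting 7: P = [[1, 2, 3, 6, 7], [4], [5], [8], [9]].

The final insertion tableau P = [[1, 2, 3, 6, 7], [4], [5], [8], [9]] has shape [5, 1, 1, 1, 1].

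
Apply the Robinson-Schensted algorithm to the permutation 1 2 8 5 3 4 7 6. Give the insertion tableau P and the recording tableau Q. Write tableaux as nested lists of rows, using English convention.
Insert each entry of the permutation into P by Schensted row insertion, recording in Q the position of each new cell.

Insert 1: appended to row 1. P = [[1]].
Insert 2: appended to row 1. P = [[1, 2]].
Insert 8: appended to row 1. P = [[1, 2, 8]].
Insert 5: 5 bumps 8 from row 1; 8 starts row 2. P = [[1, 2, 5], [8]].
Insert 3: 3 bumps 5 from row 1; 5 bumps 8 from row 2; 8 starts row 3. P = [[1, 2, 3], [5], [8]].
Insert 4: appended to row 1. P = [[1, 2, 3, 4], [5], [8]].
Insert 7: appended to row 1. P = [[1, 2, 3, 4, 7], [5], [8]].
Insert 6: 6 bumps 7 from row 1; 7 appends to row 2. P = [[1, 2, 3, 4, 6], [5, 7], [8]].

So P = [[1, 2, 3, 4, 6], [5, 7], [8]], Q = [[1, 2, 3, 6, 7], [4, 8], [5]].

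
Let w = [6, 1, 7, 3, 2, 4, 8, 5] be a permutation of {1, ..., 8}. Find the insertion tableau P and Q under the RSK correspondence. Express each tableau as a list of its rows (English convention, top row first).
P = [[1, 2, 4, 5], [3, 7, 8], [6]], Q = [[1, 3, 6, 7], [2, 4, 8], [5]]

Insert each entry of the permutation into P by Schensted row insertion, recording in Q the position of each new cell.

Insert 6: appended to row 1. P = [[6]].
Insert 1: 1 bumps 6 from row 1; 6 starts row 2. P = [[1], [6]].
Insert 7: appended to row 1. P = [[1, 7], [6]].
Insert 3: 3 bumps 7 from row 1; 7 appends to row 2. P = [[1, 3], [6, 7]].
Insert 2: 2 bumps 3 from row 1; 3 bumps 6 from row 2; 6 starts row 3. P = [[1, 2], [3, 7], [6]].
Insert 4: appended to row 1. P = [[1, 2, 4], [3, 7], [6]].
Insert 8: appended to row 1. P = [[1, 2, 4, 8], [3, 7], [6]].
Insert 5: 5 bumps 8 from row 1; 8 appends to row 2. P = [[1, 2, 4, 5], [3, 7, 8], [6]].

So P = [[1, 2, 4, 5], [3, 7, 8], [6]], Q = [[1, 3, 6, 7], [2, 4, 8], [5]].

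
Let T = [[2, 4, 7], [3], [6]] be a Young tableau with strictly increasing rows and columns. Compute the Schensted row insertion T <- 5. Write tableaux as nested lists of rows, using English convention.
[[2, 4, 5], [3, 7], [6]]

In row 1, 5 replaces 7 (the leftmost entry greater than 5); 7 is bumped to row 2. 7 is appended to row 2. The new tableau is [[2, 4, 5], [3, 7], [6]].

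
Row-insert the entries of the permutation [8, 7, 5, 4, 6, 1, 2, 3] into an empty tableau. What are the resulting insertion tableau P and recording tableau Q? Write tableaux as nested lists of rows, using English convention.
Insert each entry of the permutation into P by Schensted row insertion, recording in Q the position of each new cell.

Insert 8: appended to row 1. P = [[8]].
Insert 7: 7 bumps 8 from row 1; 8 starts row 2. P = [[7], [8]].
Insert 5: 5 bumps 7 from row 1; 7 bumps 8 from row 2; 8 starts row 3. P = [[5], [7], [8]].
Insert 4: 4 bumps 5 from row 1; 5 bumps 7 from row 2; 7 bumps 8 from row 3; 8 starts row 4. P = [[4], [5], [7], [8]].
Insert 6: appended to row 1. P = [[4, 6], [5], [7], [8]].
Insert 1: 1 bumps 4 from row 1; 4 bumps 5 from row 2; 5 bumps 7 from row 3; 7 bumps 8 from row 4; 8 starts row 5. P = [[1, 6], [4], [5], [7], [8]].
Insert 2: 2 bumps 6 from row 1; 6 appends to row 2. P = [[1, 2], [4, 6], [5], [7], [8]].
Insert 3: appended to row 1. P = [[1, 2, 3], [4, 6], [5], [7], [8]].

So P = [[1, 2, 3], [4, 6], [5], [7], [8]], Q = [[1, 5, 8], [2, 7], [3], [4], [6]].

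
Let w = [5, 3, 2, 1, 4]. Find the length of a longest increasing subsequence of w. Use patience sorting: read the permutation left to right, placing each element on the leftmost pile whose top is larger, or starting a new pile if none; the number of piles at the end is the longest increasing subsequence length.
5: new pile. tops = [5]
3: onto pile 1 (replacing 5). tops = [3]
2: onto pile 1 (replacing 3). tops = [2]
1: onto pile 1 (replacing 2). tops = [1]
4: new pile. tops = [1, 4]

2 piles, so the longest increasing subsequence has length 2.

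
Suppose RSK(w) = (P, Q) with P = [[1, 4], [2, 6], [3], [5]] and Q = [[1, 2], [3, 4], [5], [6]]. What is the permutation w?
5 6 3 4 2 1

Reverse the RSK construction: for i from n down to 1, find the cell of Q containing i, remove the entry at that cell from P, and reverse-bump it up through P; the value ejected from row 1 is w(i).

Step i=6: Q has 6 at row 4, column 1; remove 5 from row 4 of P and reverse-bump: 5 enters row 3 and ejects 3; 3 enters row 2 and ejects 2; 2 enters row 1 and ejects 1. So w(6) = 1. P is now [[2, 4], [3, 6], [5]].
Step i=5: Q has 5 at row 3, column 1; remove 5 from row 3 of P and reverse-bump: 5 enters row 2 and ejects 3; 3 enters row 1 and ejects 2. So w(5) = 2. P is now [[3, 4], [5, 6]].
Step i=4: Q has 4 at row 2, column 2; remove 6 from row 2 of P and reverse-bump: 6 enters row 1 and ejects 4. So w(4) = 4. P is now [[3, 6], [5]].
Step i=3: Q has 3 at row 2, column 1; remove 5 from row 2 of P and reverse-bump: 5 enters row 1 and ejects 3. So w(3) = 3. P is now [[5, 6]].
Step i=2: Q has 2 at row 1, column 2; remove that cell from P, ejecting 6. So w(2) = 6. P is now [[5]].
Step i=1: Q has 1 at row 1, column 1; remove that cell from P, ejecting 5. So w(1) = 5. P is now [].

So w = 5 6 3 4 2 1.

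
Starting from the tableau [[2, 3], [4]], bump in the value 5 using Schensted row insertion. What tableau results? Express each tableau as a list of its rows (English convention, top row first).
[[2, 3, 5], [4]]

5 is larger than every entry of row 1, so it is appended to row 1. The new tableau is [[2, 3, 5], [4]].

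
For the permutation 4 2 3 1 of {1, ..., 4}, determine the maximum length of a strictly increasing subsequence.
2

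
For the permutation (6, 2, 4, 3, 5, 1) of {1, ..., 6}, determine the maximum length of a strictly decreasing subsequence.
4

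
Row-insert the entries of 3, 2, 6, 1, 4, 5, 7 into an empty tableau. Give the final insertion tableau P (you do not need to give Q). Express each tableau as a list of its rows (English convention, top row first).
Insert 3: appended to row 1. P = [[3]].
Insert 2: 2 bumps 3 from row 1; 3 starts row 2. P = [[2], [3]].
Insert 6: appended to row 1. P = [[2, 6], [3]].
Insert 1: 1 bumps 2 from row 1; 2 bumps 3 from row 2; 3 starts row 3. P = [[1, 6], [2], [3]].
Insert 4: 4 bumps 6 from row 1; 6 appends to row 2. P = [[1, 4], [2, 6], [3]].
Insert 5: appended to row 1. P = [[1, 4, 5], [2, 6], [3]].
Insert 7: appended to row 1. P = [[1, 4, 5, 7], [2, 6], [3]].

So P = [[1, 4, 5, 7], [2, 6], [3]].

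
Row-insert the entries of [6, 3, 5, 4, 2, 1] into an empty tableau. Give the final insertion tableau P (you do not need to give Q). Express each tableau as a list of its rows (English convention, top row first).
After inserting 6: P = [[6]].
After inserting 3: P = [[3], [6]].
After inserting 5: P = [[3, 5], [6]].
After inserting 4: P = [[3, 4], [5], [6]].
After inserting 2: P = [[2, 4], [3], [5], [6]].
After inserting 1: P = [[1, 4], [2], [3], [5], [6]].

So P = [[1, 4], [2], [3], [5], [6]].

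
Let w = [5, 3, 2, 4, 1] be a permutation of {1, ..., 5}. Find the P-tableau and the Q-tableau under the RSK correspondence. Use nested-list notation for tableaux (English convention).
P = [[1, 4], [2], [3], [5]], Q = [[1, 4], [2], [3], [5]]

Insert each entry of the permutation into P by Schensted row insertion, recording in Q the position of each new cell.

After inserting 5: P = [[5]].
After inserting 3: P = [[3], [5]].
After inserting 2: P = [[2], [3], [5]].
After inserting 4: P = [[2, 4], [3], [5]].
After inserting 1: P = [[1, 4], [2], [3], [5]].

So P = [[1, 4], [2], [3], [5]], Q = [[1, 4], [2], [3], [5]].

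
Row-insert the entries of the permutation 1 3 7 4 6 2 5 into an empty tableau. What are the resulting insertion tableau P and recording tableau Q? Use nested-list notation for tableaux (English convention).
P = [[1, 2, 4, 5], [3, 6], [7]], Q = [[1, 2, 3, 5], [4, 7], [6]]

Insert each entry of the permutation into P by Schensted row insertion, recording in Q the position of each new cell.

Insert 1: appended to row 1. P = [[1]], Q = [[1]].
Insert 3: appended to row 1. P = [[1, 3]], Q = [[1, 2]].
Insert 7: appended to row 1. P = [[1, 3, 7]], Q = [[1, 2, 3]].
Insert 4: 4 bumps 7 from row 1; 7 starts row 2. P = [[1, 3, 4], [7]], Q = [[1, 2, 3], [4]].
Insert 6: appended to row 1. P = [[1, 3, 4, 6], [7]], Q = [[1, 2, 3, 5], [4]].
Insert 2: 2 bumps 3 from row 1; 3 bumps 7 from row 2; 7 starts row 3. P = [[1, 2, 4, 6], [3], [7]], Q = [[1, 2, 3, 5], [4], [6]].
Insert 5: 5 bumps 6 from row 1; 6 appends to row 2. P = [[1, 2, 4, 5], [3, 6], [7]], Q = [[1, 2, 3, 5], [4, 7], [6]].

So P = [[1, 2, 4, 5], [3, 6], [7]], Q = [[1, 2, 3, 5], [4, 7], [6]].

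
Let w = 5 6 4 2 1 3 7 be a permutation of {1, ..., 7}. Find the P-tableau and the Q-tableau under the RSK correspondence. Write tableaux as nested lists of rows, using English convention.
Insert each entry of the permutation into P by Schensted row insertion, recording in Q the position of each new cell.

Insert 5: appended to row 1. P = [[5]], Q = [[1]].
Insert 6: appended to row 1. P = [[5, 6]], Q = [[1, 2]].
Insert 4: 4 bumps 5 from row 1; 5 starts row 2. P = [[4, 6], [5]], Q = [[1, 2], [3]].
Insert 2: 2 bumps 4 from row 1; 4 bumps 5 from row 2; 5 starts row 3. P = [[2, 6], [4], [5]], Q = [[1, 2], [3], [4]].
Insert 1: 1 bumps 2 from row 1; 2 bumps 4 from row 2; 4 bumps 5 from row 3; 5 starts row 4. P = [[1, 6], [2], [4], [5]], Q = [[1, 2], [3], [4], [5]].
Insert 3: 3 bumps 6 from row 1; 6 appends to row 2. P = [[1, 3], [2, 6], [4], [5]], Q = [[1, 2], [3, 6], [4], [5]].
Insert 7: appended to row 1. P = [[1, 3, 7], [2, 6], [4], [5]], Q = [[1, 2, 7], [3, 6], [4], [5]].

So P = [[1, 3, 7], [2, 6], [4], [5]], Q = [[1, 2, 7], [3, 6], [4], [5]].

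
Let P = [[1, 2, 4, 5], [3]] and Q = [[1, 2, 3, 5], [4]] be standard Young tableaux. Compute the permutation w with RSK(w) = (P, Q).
Reverse the RSK construction: for i from n down to 1, find the cell of Q containing i, remove the entry at that cell from P, and reverse-bump it up through P; the value ejected from row 1 is w(i).

Step i=5: Q has 5 at row 1, column 4; remove that cell from P, ejecting 5. So w(5) = 5. P is now [[1, 2, 4], [3]].
Step i=4: Q has 4 at row 2, column 1; remove 3 from row 2 of P and reverse-bump: 3 enters row 1 and ejects 2. So w(4) = 2. P is now [[1, 3, 4]].
Step i=3: Q has 3 at row 1, column 3; remove that cell from P, ejecting 4. So w(3) = 4. P is now [[1, 3]].
Step i=2: Q has 2 at row 1, column 2; remove that cell from P, ejecting 3. So w(2) = 3. P is now [[1]].
Step i=1: Q has 1 at row 1, column 1; remove that cell from P, ejecting 1. So w(1) = 1. P is now [].

So w = 1 3 4 2 5.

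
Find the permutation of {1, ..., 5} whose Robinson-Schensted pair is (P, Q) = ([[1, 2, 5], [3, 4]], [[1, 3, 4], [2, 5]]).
Reverse the RSK construction: for i from n down to 1, find the cell of Q containing i, remove the entry at that cell from P, and reverse-bump it up through P; the value ejected from row 1 is w(i).

Step i=5: Q has 5 at row 2, column 2; remove 4 from row 2 of P and reverse-bump: 4 enters row 1 and ejects 2. So w(5) = 2. P is now [[1, 4, 5], [3]].
Step i=4: Q has 4 at row 1, column 3; remove that cell from P, ejecting 5. So w(4) = 5. P is now [[1, 4], [3]].
Step i=3: Q has 3 at row 1, column 2; remove that cell from P, ejecting 4. So w(3) = 4. P is now [[1], [3]].
Step i=2: Q has 2 at row 2, column 1; remove 3 from row 2 of P and reverse-bump: 3 enters row 1 and ejects 1. So w(2) = 1. P is now [[3]].
Step i=1: Q has 1 at row 1, column 1; remove that cell from P, ejecting 3. So w(1) = 3. P is now [].

So w = 3 1 4 5 2.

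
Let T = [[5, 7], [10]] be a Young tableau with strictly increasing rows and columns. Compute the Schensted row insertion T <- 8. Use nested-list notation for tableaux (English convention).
8 is larger than every entry of row 1, so it is appended to row 1. The new tableau is [[5, 7, 8], [10]].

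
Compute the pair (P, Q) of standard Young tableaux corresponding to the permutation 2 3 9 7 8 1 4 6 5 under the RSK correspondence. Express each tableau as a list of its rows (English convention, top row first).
Insert each entry of the permutation into P by Schensted row insertion, recording in Q the position of each new cell.

Insert 2: appended to row 1. P = [[2]], Q = [[1]].
Insert 3: appended to row 1. P = [[2, 3]], Q = [[1, 2]].
Insert 9: appended to row 1. P = [[2, 3, 9]], Q = [[1, 2, 3]].
Insert 7: 7 bumps 9 from row 1; 9 starts row 2. P = [[2, 3, 7], [9]], Q = [[1, 2, 3], [4]].
Insert 8: appended to row 1. P = [[2, 3, 7, 8], [9]], Q = [[1, 2, 3, 5], [4]].
Insert 1: 1 bumps 2 from row 1; 2 bumps 9 from row 2; 9 starts row 3. P = [[1, 3, 7, 8], [2], [9]], Q = [[1, 2, 3, 5], [4], [6]].
Insert 4: 4 bumps 7 from row 1; 7 appends to row 2. P = [[1, 3, 4, 8], [2, 7], [9]], Q = [[1, 2, 3, 5], [4, 7], [6]].
Insert 6: 6 bumps 8 from row 1; 8 appends to row 2. P = [[1, 3, 4, 6], [2, 7, 8], [9]], Q = [[1, 2, 3, 5], [4, 7, 8], [6]].
Insert 5: 5 bumps 6 from row 1; 6 bumps 7 from row 2; 7 bumps 9 from row 3; 9 starts row 4. P = [[1, 3, 4, 5], [2, 6, 8], [7], [9]], Q = [[1, 2, 3, 5], [4, 7, 8], [6], [9]].

So P = [[1, 3, 4, 5], [2, 6, 8], [7], [9]], Q = [[1, 2, 3, 5], [4, 7, 8], [6], [9]].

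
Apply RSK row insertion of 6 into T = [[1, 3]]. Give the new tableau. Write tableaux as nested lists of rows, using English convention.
6 is larger than every entry of row 1, so it is appended to row 1. The new tableau is [[1, 3, 6]].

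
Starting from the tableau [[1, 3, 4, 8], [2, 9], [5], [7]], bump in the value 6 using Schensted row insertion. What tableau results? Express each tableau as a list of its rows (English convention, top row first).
[[1, 3, 4, 6], [2, 8], [5, 9], [7]]

In row 1, 6 replaces 8 (the leftmost entry greater than 6); 8 is bumped to row 2. In row 2, 8 replaces 9 (the leftmost entry greater than 8); 9 is bumped to row 3. 9 is appended to row 3. The new tableau is [[1, 3, 4, 6], [2, 8], [5, 9], [7]].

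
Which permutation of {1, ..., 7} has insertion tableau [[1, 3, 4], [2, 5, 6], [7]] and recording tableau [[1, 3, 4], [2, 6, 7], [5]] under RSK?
Reverse the RSK construction: for i from n down to 1, find the cell of Q containing i, remove the entry at that cell from P, and reverse-bump it up through P; the value ejected from row 1 is w(i).

Step i=7: Q has 7 at row 2, column 3; remove 6 from row 2 of P and reverse-bump: 6 enters row 1 and ejects 4. So w(7) = 4. P is now [[1, 3, 6], [2, 5], [7]].
Step i=6: Q has 6 at row 2, column 2; remove 5 from row 2 of P and reverse-bump: 5 enters row 1 and ejects 3. So w(6) = 3. P is now [[1, 5, 6], [2], [7]].
Step i=5: Q has 5 at row 3, column 1; remove 7 from row 3 of P and reverse-bump: 7 enters row 2 and ejects 2; 2 enters row 1 and ejects 1. So w(5) = 1. P is now [[2, 5, 6], [7]].
Step i=4: Q has 4 at row 1, column 3; remove that cell from P, ejecting 6. So w(4) = 6. P is now [[2, 5], [7]].
Step i=3: Q has 3 at row 1, column 2; remove that cell from P, ejecting 5. So w(3) = 5. P is now [[2], [7]].
Step i=2: Q has 2 at row 2, column 1; remove 7 from row 2 of P and reverse-bump: 7 enters row 1 and ejects 2. So w(2) = 2. P is now [[7]].
Step i=1: Q has 1 at row 1, column 1; remove that cell from P, ejecting 7. So w(1) = 7. P is now [].

So w = 7 2 5 6 1 3 4.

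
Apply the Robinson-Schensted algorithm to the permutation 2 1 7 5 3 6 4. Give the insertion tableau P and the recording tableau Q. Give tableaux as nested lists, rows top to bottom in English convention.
P = [[1, 3, 4], [2, 5, 6], [7]], Q = [[1, 3, 6], [2, 4, 7], [5]]

Insert each entry of the permutation into P by Schensted row insertion, recording in Q the position of each new cell.

Insert 2: appended to row 1. P = [[2]].
Insert 1: 1 bumps 2 from row 1; 2 starts row 2. P = [[1], [2]].
Insert 7: appended to row 1. P = [[1, 7], [2]].
Insert 5: 5 bumps 7 from row 1; 7 appends to row 2. P = [[1, 5], [2, 7]].
Insert 3: 3 bumps 5 from row 1; 5 bumps 7 from row 2; 7 starts row 3. P = [[1, 3], [2, 5], [7]].
Insert 6: appended to row 1. P = [[1, 3, 6], [2, 5], [7]].
Insert 4: 4 bumps 6 from row 1; 6 appends to row 2. P = [[1, 3, 4], [2, 5, 6], [7]].

So P = [[1, 3, 4], [2, 5, 6], [7]], Q = [[1, 3, 6], [2, 4, 7], [5]].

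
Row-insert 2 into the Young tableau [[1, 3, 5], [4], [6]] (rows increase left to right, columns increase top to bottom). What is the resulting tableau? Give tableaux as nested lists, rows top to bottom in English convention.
In row 1, 2 replaces 3 (the leftmost entry greater than 2); 3 is bumped to row 2. In row 2, 3 replaces 4 (the leftmost entry greater than 3); 4 is bumped to row 3. In row 3, 4 replaces 6 (the leftmost entry greater than 4); 6 is bumped to row 4. 6 starts a new row 4. The new tableau is [[1, 2, 5], [3], [4], [6]].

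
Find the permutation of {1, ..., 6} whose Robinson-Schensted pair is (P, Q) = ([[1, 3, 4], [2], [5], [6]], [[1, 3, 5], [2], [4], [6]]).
6 2 5 3 4 1

Reverse the RSK construction: for i from n down to 1, find the cell of Q containing i, remove the entry at that cell from P, and reverse-bump it up through P; the value ejected from row 1 is w(i).

Step i=6: Q has 6 at row 4, column 1; remove 6 from row 4 of P and reverse-bump: 6 enters row 3 and ejects 5; 5 enters row 2 and ejects 2; 2 enters row 1 and ejects 1. So w(6) = 1. P is now [[2, 3, 4], [5], [6]].
Step i=5: Q has 5 at row 1, column 3; remove that cell from P, ejecting 4. So w(5) = 4. P is now [[2, 3], [5], [6]].
Step i=4: Q has 4 at row 3, column 1; remove 6 from row 3 of P and reverse-bump: 6 enters row 2 and ejects 5; 5 enters row 1 and ejects 3. So w(4) = 3. P is now [[2, 5], [6]].
Step i=3: Q has 3 at row 1, column 2; remove that cell from P, ejecting 5. So w(3) = 5. P is now [[2], [6]].
Step i=2: Q has 2 at row 2, column 1; remove 6 from row 2 of P and reverse-bump: 6 enters row 1 and ejects 2. So w(2) = 2. P is now [[6]].
Step i=1: Q has 1 at row 1, column 1; remove that cell from P, ejecting 6. So w(1) = 6. P is now [].

So w = 6 2 5 3 4 1.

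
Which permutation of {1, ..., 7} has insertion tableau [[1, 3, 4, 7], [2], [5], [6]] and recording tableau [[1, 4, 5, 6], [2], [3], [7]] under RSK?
Reverse the RSK construction: for i from n down to 1, find the cell of Q containing i, remove the entry at that cell from P, and reverse-bump it up through P; the value ejected from row 1 is w(i).

Step i=7: Q has 7 at row 4, column 1; remove 6 from row 4 of P and reverse-bump: 6 enters row 3 and ejects 5; 5 enters row 2 and ejects 2; 2 enters row 1 and ejects 1. So w(7) = 1. P is now [[2, 3, 4, 7], [5], [6]].
Step i=6: Q has 6 at row 1, column 4; remove that cell from P, ejecting 7. So w(6) = 7. P is now [[2, 3, 4], [5], [6]].
Step i=5: Q has 5 at row 1, column 3; remove that cell from P, ejecting 4. So w(5) = 4. P is now [[2, 3], [5], [6]].
Step i=4: Q has 4 at row 1, column 2; remove that cell from P, ejecting 3. So w(4) = 3. P is now [[2], [5], [6]].
Step i=3: Q has 3 at row 3, column 1; remove 6 from row 3 of P and reverse-bump: 6 enters row 2 and ejects 5; 5 enters row 1 and ejects 2. So w(3) = 2. P is now [[5], [6]].
Step i=2: Q has 2 at row 2, column 1; remove 6 from row 2 of P and reverse-bump: 6 enters row 1 and ejects 5. So w(2) = 5. P is now [[6]].
Step i=1: Q has 1 at row 1, column 1; remove that cell from P, ejecting 6. So w(1) = 6. P is now [].

So w = 6 5 2 3 4 7 1.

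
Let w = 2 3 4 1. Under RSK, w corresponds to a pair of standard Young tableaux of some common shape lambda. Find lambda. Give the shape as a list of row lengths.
[3, 1]

Row-insert each entry into an empty tableau.

After inserting 2: P = [[2]].
After inserting 3: P = [[2, 3]].
After inserting 4: P = [[2, 3, 4]].
After inserting 1: P = [[1, 3, 4], [2]].

The final insertion tableau P = [[1, 3, 4], [2]] has shape [3, 1].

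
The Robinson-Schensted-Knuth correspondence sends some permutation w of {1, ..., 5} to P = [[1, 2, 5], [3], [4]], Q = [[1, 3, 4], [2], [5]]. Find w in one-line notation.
Reverse the RSK construction: for i from n down to 1, find the cell of Q containing i, remove the entry at that cell from P, and reverse-bump it up through P; the value ejected from row 1 is w(i).

Step i=5: Q has 5 at row 3, column 1; remove 4 from row 3 of P and reverse-bump: 4 enters row 2 and ejects 3; 3 enters row 1 and ejects 2. So w(5) = 2. P is now [[1, 3, 5], [4]].
Step i=4: Q has 4 at row 1, column 3; remove that cell from P, ejecting 5. So w(4) = 5. P is now [[1, 3], [4]].
Step i=3: Q has 3 at row 1, column 2; remove that cell from P, ejecting 3. So w(3) = 3. P is now [[1], [4]].
Step i=2: Q has 2 at row 2, column 1; remove 4 from row 2 of P and reverse-bump: 4 enters row 1 and ejects 1. So w(2) = 1. P is now [[4]].
Step i=1: Q has 1 at row 1, column 1; remove that cell from P, ejecting 4. So w(1) = 4. P is now [].

So w = 4 1 3 5 2.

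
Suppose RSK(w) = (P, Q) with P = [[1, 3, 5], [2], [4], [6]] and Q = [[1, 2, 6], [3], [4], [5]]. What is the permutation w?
Reverse the RSK construction: for i from n down to 1, find the cell of Q containing i, remove the entry at that cell from P, and reverse-bump it up through P; the value ejected from row 1 is w(i).

Step i=6: Q has 6 at row 1, column 3; remove that cell from P, ejecting 5. So w(6) = 5. P is now [[1, 3], [2], [4], [6]].
Step i=5: Q has 5 at row 4, column 1; remove 6 from row 4 of P and reverse-bump: 6 enters row 3 and ejects 4; 4 enters row 2 and ejects 2; 2 enters row 1 and ejects 1. So w(5) = 1. P is now [[2, 3], [4], [6]].
Step i=4: Q has 4 at row 3, column 1; remove 6 from row 3 of P and reverse-bump: 6 enters row 2 and ejects 4; 4 enters row 1 and ejects 3. So w(4) = 3. P is now [[2, 4], [6]].
Step i=3: Q has 3 at row 2, column 1; remove 6 from row 2 of P and reverse-bump: 6 enters row 1 and ejects 4. So w(3) = 4. P is now [[2, 6]].
Step i=2: Q has 2 at row 1, column 2; remove that cell from P, ejecting 6. So w(2) = 6. P is now [[2]].
Step i=1: Q has 1 at row 1, column 1; remove that cell from P, ejecting 2. So w(1) = 2. P is now [].

So w = 2 6 4 3 1 5.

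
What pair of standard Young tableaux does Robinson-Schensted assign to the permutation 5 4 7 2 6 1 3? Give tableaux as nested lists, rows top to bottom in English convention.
Insert each entry of the permutation into P by Schensted row insertion, recording in Q the position of each new cell.

Insert 5: appended to row 1. P = [[5]], Q = [[1]].
Insert 4: 4 bumps 5 from row 1; 5 starts row 2. P = [[4], [5]], Q = [[1], [2]].
Insert 7: appended to row 1. P = [[4, 7], [5]], Q = [[1, 3], [2]].
Insert 2: 2 bumps 4 from row 1; 4 bumps 5 from row 2; 5 starts row 3. P = [[2, 7], [4], [5]], Q = [[1, 3], [2], [4]].
Insert 6: 6 bumps 7 from row 1; 7 appends to row 2. P = [[2, 6], [4, 7], [5]], Q = [[1, 3], [2, 5], [4]].
Insert 1: 1 bumps 2 from row 1; 2 bumps 4 from row 2; 4 bumps 5 from row 3; 5 starts row 4. P = [[1, 6], [2, 7], [4], [5]], Q = [[1, 3], [2, 5], [4], [6]].
Insert 3: 3 bumps 6 from row 1; 6 bumps 7 from row 2; 7 appends to row 3. P = [[1, 3], [2, 6], [4, 7], [5]], Q = [[1, 3], [2, 5], [4, 7], [6]].

So P = [[1, 3], [2, 6], [4, 7], [5]], Q = [[1, 3], [2, 5], [4, 7], [6]].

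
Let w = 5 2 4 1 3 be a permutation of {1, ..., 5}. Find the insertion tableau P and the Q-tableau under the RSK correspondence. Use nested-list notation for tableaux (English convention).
P = [[1, 3], [2, 4], [5]], Q = [[1, 3], [2, 5], [4]]

Insert each entry of the permutation into P by Schensted row insertion, recording in Q the position of each new cell.

Insert 5: appended to row 1. P = [[5]], Q = [[1]].
Insert 2: 2 bumps 5 from row 1; 5 starts row 2. P = [[2], [5]], Q = [[1], [2]].
Insert 4: appended to row 1. P = [[2, 4], [5]], Q = [[1, 3], [2]].
Insert 1: 1 bumps 2 from row 1; 2 bumps 5 from row 2; 5 starts row 3. P = [[1, 4], [2], [5]], Q = [[1, 3], [2], [4]].
Insert 3: 3 bumps 4 from row 1; 4 appends to row 2. P = [[1, 3], [2, 4], [5]], Q = [[1, 3], [2, 5], [4]].

So P = [[1, 3], [2, 4], [5]], Q = [[1, 3], [2, 5], [4]].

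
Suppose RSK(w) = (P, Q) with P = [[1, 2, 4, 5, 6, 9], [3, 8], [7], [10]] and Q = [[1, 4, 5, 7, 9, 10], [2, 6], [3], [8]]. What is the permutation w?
Reverse the RSK construction: for i from n down to 1, find the cell of Q containing i, remove the entry at that cell from P, and reverse-bump it up through P; the value ejected from row 1 is w(i).

Step i=10: Q has 10 at row 1, column 6; remove that cell from P, ejecting 9. So w(10) = 9. P is now [[1, 2, 4, 5, 6], [3, 8], [7], [10]].
Step i=9: Q has 9 at row 1, column 5; remove that cell from P, ejecting 6. So w(9) = 6. P is now [[1, 2, 4, 5], [3, 8], [7], [10]].
Step i=8: Q has 8 at row 4, column 1; remove 10 from row 4 of P and reverse-bump: 10 enters row 3 and ejects 7; 7 enters row 2 and ejects 3; 3 enters row 1 and ejects 2. So w(8) = 2. P is now [[1, 3, 4, 5], [7, 8], [10]].
Step i=7: Q has 7 at row 1, column 4; remove that cell from P, ejecting 5. So w(7) = 5. P is now [[1, 3, 4], [7, 8], [10]].
Step i=6: Q has 6 at row 2, column 2; remove 8 from row 2 of P and reverse-bump: 8 enters row 1 and ejects 4. So w(6) = 4. P is now [[1, 3, 8], [7], [10]].
Step i=5: Q has 5 at row 1, column 3; remove that cell from P, ejecting 8. So w(5) = 8. P is now [[1, 3], [7], [10]].
Step i=4: Q has 4 at row 1, column 2; remove that cell from P, ejecting 3. So w(4) = 3. P is now [[1], [7], [10]].
Step i=3: Q has 3 at row 3, column 1; remove 10 from row 3 of P and reverse-bump: 10 enters row 2 and ejects 7; 7 enters row 1 and ejects 1. So w(3) = 1. P is now [[7], [10]].
Step i=2: Q has 2 at row 2, column 1; remove 10 from row 2 of P and reverse-bump: 10 enters row 1 and ejects 7. So w(2) = 7. P is now [[10]].
Step i=1: Q has 1 at row 1, column 1; remove that cell from P, ejecting 10. So w(1) = 10. P is now [].

So w = 10 7 1 3 8 4 5 2 6 9.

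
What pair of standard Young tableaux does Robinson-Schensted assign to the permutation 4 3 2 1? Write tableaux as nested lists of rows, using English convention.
Insert each entry of the permutation into P by Schensted row insertion, recording in Q the position of each new cell.

Insert 4: appended to row 1. P = [[4]], Q = [[1]].
Insert 3: 3 bumps 4 from row 1; 4 starts row 2. P = [[3], [4]], Q = [[1], [2]].
Insert 2: 2 bumps 3 from row 1; 3 bumps 4 from row 2; 4 starts row 3. P = [[2], [3], [4]], Q = [[1], [2], [3]].
Insert 1: 1 bumps 2 from row 1; 2 bumps 3 from row 2; 3 bumps 4 from row 3; 4 starts row 4. P = [[1], [2], [3], [4]], Q = [[1], [2], [3], [4]].

So P = [[1], [2], [3], [4]], Q = [[1], [2], [3], [4]].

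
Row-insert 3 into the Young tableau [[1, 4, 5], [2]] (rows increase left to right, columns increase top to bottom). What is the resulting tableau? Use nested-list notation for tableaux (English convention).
In row 1, 3 replaces 4 (the leftmost entry greater than 3); 4 is bumped to row 2. 4 is appended to row 2. The new tableau is [[1, 3, 5], [2, 4]].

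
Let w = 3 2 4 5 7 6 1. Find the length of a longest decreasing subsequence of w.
3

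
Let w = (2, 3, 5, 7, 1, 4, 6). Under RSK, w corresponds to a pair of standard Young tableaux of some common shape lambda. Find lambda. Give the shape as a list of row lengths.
Row-insert each entry into an empty tableau.

After inserting 2: P = [[2]].
After inserting 3: P = [[2, 3]].
After inserting 5: P = [[2, 3, 5]].
After inserting 7: P = [[2, 3, 5, 7]].
After inserting 1: P = [[1, 3, 5, 7], [2]].
After inserting 4: P = [[1, 3, 4, 7], [2, 5]].
After inserting 6: P = [[1, 3, 4, 6], [2, 5, 7]].

The final insertion tableau P = [[1, 3, 4, 6], [2, 5, 7]] has shape [4, 3].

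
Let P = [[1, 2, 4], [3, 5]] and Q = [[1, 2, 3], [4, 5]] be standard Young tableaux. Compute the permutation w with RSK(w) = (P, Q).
Reverse the RSK construction: for i from n down to 1, find the cell of Q containing i, remove the entry at that cell from P, and reverse-bump it up through P; the value ejected from row 1 is w(i).

Step i=5: Q has 5 at row 2, column 2; remove 5 from row 2 of P and reverse-bump: 5 enters row 1 and ejects 4. So w(5) = 4. P is now [[1, 2, 5], [3]].
Step i=4: Q has 4 at row 2, column 1; remove 3 from row 2 of P and reverse-bump: 3 enters row 1 and ejects 2. So w(4) = 2. P is now [[1, 3, 5]].
Step i=3: Q has 3 at row 1, column 3; remove that cell from P, ejecting 5. So w(3) = 5. P is now [[1, 3]].
Step i=2: Q has 2 at row 1, column 2; remove that cell from P, ejecting 3. So w(2) = 3. P is now [[1]].
Step i=1: Q has 1 at row 1, column 1; remove that cell from P, ejecting 1. So w(1) = 1. P is now [].

So w = 1 3 5 2 4.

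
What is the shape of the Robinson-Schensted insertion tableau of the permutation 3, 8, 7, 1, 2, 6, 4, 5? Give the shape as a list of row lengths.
Row-insert each entry into an empty tableau.

After inserting 3: P = [[3]].
After inserting 8: P = [[3, 8]].
After inserting 7: P = [[3, 7], [8]].
After inserting 1: P = [[1, 7], [3], [8]].
After inserting 2: P = [[1, 2], [3, 7], [8]].
After inserting 6: P = [[1, 2, 6], [3, 7], [8]].
After inserting 4: P = [[1, 2, 4], [3, 6], [7], [8]].
After inserting 5: P = [[1, 2, 4, 5], [3, 6], [7], [8]].

The final insertion tableau P = [[1, 2, 4, 5], [3, 6], [7], [8]] has shape [4, 2, 1, 1].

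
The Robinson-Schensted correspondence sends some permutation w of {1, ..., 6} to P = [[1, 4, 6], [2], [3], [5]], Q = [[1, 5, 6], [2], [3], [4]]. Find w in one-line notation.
5 3 2 1 4 6

Reverse the RSK construction: for i from n down to 1, find the cell of Q containing i, remove the entry at that cell from P, and reverse-bump it up through P; the value ejected from row 1 is w(i).

Step i=6: Q has 6 at row 1, column 3; remove that cell from P, ejecting 6. So w(6) = 6. P is now [[1, 4], [2], [3], [5]].
Step i=5: Q has 5 at row 1, column 2; remove that cell from P, ejecting 4. So w(5) = 4. P is now [[1], [2], [3], [5]].
Step i=4: Q has 4 at row 4, column 1; remove 5 from row 4 of P and reverse-bump: 5 enters row 3 and ejects 3; 3 enters row 2 and ejects 2; 2 enters row 1 and ejects 1. So w(4) = 1. P is now [[2], [3], [5]].
Step i=3: Q has 3 at row 3, column 1; remove 5 from row 3 of P and reverse-bump: 5 enters row 2 and ejects 3; 3 enters row 1 and ejects 2. So w(3) = 2. P is now [[3], [5]].
Step i=2: Q has 2 at row 2, column 1; remove 5 from row 2 of P and reverse-bump: 5 enters row 1 and ejects 3. So w(2) = 3. P is now [[5]].
Step i=1: Q has 1 at row 1, column 1; remove that cell from P, ejecting 5. So w(1) = 5. P is now [].

So w = 5 3 2 1 4 6.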